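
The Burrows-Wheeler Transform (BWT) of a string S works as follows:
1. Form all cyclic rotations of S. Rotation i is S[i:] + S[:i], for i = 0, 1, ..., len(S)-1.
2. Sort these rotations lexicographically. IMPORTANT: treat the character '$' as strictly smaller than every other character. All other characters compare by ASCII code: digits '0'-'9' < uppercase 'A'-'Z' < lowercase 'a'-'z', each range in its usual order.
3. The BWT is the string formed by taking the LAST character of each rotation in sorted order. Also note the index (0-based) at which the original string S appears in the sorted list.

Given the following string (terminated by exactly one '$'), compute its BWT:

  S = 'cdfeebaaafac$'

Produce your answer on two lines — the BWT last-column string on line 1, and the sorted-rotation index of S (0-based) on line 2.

All 13 rotations (rotation i = S[i:]+S[:i]):
  rot[0] = cdfeebaaafac$
  rot[1] = dfeebaaafac$c
  rot[2] = feebaaafac$cd
  rot[3] = eebaaafac$cdf
  rot[4] = ebaaafac$cdfe
  rot[5] = baaafac$cdfee
  rot[6] = aaafac$cdfeeb
  rot[7] = aafac$cdfeeba
  rot[8] = afac$cdfeebaa
  rot[9] = fac$cdfeebaaa
  rot[10] = ac$cdfeebaaaf
  rot[11] = c$cdfeebaaafa
  rot[12] = $cdfeebaaafac
Sorted (with $ < everything):
  sorted[0] = $cdfeebaaafac  (last char: 'c')
  sorted[1] = aaafac$cdfeeb  (last char: 'b')
  sorted[2] = aafac$cdfeeba  (last char: 'a')
  sorted[3] = ac$cdfeebaaaf  (last char: 'f')
  sorted[4] = afac$cdfeebaa  (last char: 'a')
  sorted[5] = baaafac$cdfee  (last char: 'e')
  sorted[6] = c$cdfeebaaafa  (last char: 'a')
  sorted[7] = cdfeebaaafac$  (last char: '$')
  sorted[8] = dfeebaaafac$c  (last char: 'c')
  sorted[9] = ebaaafac$cdfe  (last char: 'e')
  sorted[10] = eebaaafac$cdf  (last char: 'f')
  sorted[11] = fac$cdfeebaaa  (last char: 'a')
  sorted[12] = feebaaafac$cd  (last char: 'd')
Last column: cbafaea$cefad
Original string S is at sorted index 7

Answer: cbafaea$cefad
7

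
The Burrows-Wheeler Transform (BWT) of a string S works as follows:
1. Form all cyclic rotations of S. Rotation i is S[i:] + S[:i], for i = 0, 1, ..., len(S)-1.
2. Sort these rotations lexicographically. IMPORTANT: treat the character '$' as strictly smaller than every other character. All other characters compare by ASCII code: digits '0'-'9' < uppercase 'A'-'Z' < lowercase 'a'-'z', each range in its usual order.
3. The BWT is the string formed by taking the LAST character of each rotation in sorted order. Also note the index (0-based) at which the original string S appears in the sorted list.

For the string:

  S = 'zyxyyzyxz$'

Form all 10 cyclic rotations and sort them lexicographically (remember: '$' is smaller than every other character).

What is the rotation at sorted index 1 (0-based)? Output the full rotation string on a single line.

All 10 rotations (rotation i = S[i:]+S[:i]):
  rot[0] = zyxyyzyxz$
  rot[1] = yxyyzyxz$z
  rot[2] = xyyzyxz$zy
  rot[3] = yyzyxz$zyx
  rot[4] = yzyxz$zyxy
  rot[5] = zyxz$zyxyy
  rot[6] = yxz$zyxyyz
  rot[7] = xz$zyxyyzy
  rot[8] = z$zyxyyzyx
  rot[9] = $zyxyyzyxz
Sorted (with $ < everything):
  sorted[0] = $zyxyyzyxz
  sorted[1] = xyyzyxz$zy
  sorted[2] = xz$zyxyyzy
  sorted[3] = yxyyzyxz$z
  sorted[4] = yxz$zyxyyz
  sorted[5] = yyzyxz$zyx
  sorted[6] = yzyxz$zyxy
  sorted[7] = z$zyxyyzyx
  sorted[8] = zyxyyzyxz$
  sorted[9] = zyxz$zyxyy
sorted[1] = xyyzyxz$zy

Answer: xyyzyxz$zy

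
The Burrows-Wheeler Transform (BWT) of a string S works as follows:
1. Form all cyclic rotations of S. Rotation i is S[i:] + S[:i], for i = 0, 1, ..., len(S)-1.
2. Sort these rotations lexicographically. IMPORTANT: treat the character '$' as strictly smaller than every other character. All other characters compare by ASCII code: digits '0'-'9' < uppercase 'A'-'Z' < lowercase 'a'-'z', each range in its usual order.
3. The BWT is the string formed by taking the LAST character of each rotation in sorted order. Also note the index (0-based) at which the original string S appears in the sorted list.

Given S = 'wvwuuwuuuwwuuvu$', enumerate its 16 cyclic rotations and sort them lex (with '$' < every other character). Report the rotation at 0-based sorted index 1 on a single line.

Answer: u$wvwuuwuuuwwuuv

Derivation:
All 16 rotations (rotation i = S[i:]+S[:i]):
  rot[0] = wvwuuwuuuwwuuvu$
  rot[1] = vwuuwuuuwwuuvu$w
  rot[2] = wuuwuuuwwuuvu$wv
  rot[3] = uuwuuuwwuuvu$wvw
  rot[4] = uwuuuwwuuvu$wvwu
  rot[5] = wuuuwwuuvu$wvwuu
  rot[6] = uuuwwuuvu$wvwuuw
  rot[7] = uuwwuuvu$wvwuuwu
  rot[8] = uwwuuvu$wvwuuwuu
  rot[9] = wwuuvu$wvwuuwuuu
  rot[10] = wuuvu$wvwuuwuuuw
  rot[11] = uuvu$wvwuuwuuuww
  rot[12] = uvu$wvwuuwuuuwwu
  rot[13] = vu$wvwuuwuuuwwuu
  rot[14] = u$wvwuuwuuuwwuuv
  rot[15] = $wvwuuwuuuwwuuvu
Sorted (with $ < everything):
  sorted[0] = $wvwuuwuuuwwuuvu
  sorted[1] = u$wvwuuwuuuwwuuv
  sorted[2] = uuuwwuuvu$wvwuuw
  sorted[3] = uuvu$wvwuuwuuuww
  sorted[4] = uuwuuuwwuuvu$wvw
  sorted[5] = uuwwuuvu$wvwuuwu
  sorted[6] = uvu$wvwuuwuuuwwu
  sorted[7] = uwuuuwwuuvu$wvwu
  sorted[8] = uwwuuvu$wvwuuwuu
  sorted[9] = vu$wvwuuwuuuwwuu
  sorted[10] = vwuuwuuuwwuuvu$w
  sorted[11] = wuuuwwuuvu$wvwuu
  sorted[12] = wuuvu$wvwuuwuuuw
  sorted[13] = wuuwuuuwwuuvu$wv
  sorted[14] = wvwuuwuuuwwuuvu$
  sorted[15] = wwuuvu$wvwuuwuuu
sorted[1] = u$wvwuuwuuuwwuuv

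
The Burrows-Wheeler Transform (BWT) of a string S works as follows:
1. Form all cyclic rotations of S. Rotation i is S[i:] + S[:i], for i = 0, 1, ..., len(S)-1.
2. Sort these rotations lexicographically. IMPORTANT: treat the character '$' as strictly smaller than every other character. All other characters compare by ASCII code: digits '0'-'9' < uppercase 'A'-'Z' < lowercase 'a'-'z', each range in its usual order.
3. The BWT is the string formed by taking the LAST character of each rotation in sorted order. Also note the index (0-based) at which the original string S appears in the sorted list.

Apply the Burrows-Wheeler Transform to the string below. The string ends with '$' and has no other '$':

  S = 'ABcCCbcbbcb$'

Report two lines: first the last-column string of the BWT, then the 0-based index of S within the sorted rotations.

All 12 rotations (rotation i = S[i:]+S[:i]):
  rot[0] = ABcCCbcbbcb$
  rot[1] = BcCCbcbbcb$A
  rot[2] = cCCbcbbcb$AB
  rot[3] = CCbcbbcb$ABc
  rot[4] = Cbcbbcb$ABcC
  rot[5] = bcbbcb$ABcCC
  rot[6] = cbbcb$ABcCCb
  rot[7] = bbcb$ABcCCbc
  rot[8] = bcb$ABcCCbcb
  rot[9] = cb$ABcCCbcbb
  rot[10] = b$ABcCCbcbbc
  rot[11] = $ABcCCbcbbcb
Sorted (with $ < everything):
  sorted[0] = $ABcCCbcbbcb  (last char: 'b')
  sorted[1] = ABcCCbcbbcb$  (last char: '$')
  sorted[2] = BcCCbcbbcb$A  (last char: 'A')
  sorted[3] = CCbcbbcb$ABc  (last char: 'c')
  sorted[4] = Cbcbbcb$ABcC  (last char: 'C')
  sorted[5] = b$ABcCCbcbbc  (last char: 'c')
  sorted[6] = bbcb$ABcCCbc  (last char: 'c')
  sorted[7] = bcb$ABcCCbcb  (last char: 'b')
  sorted[8] = bcbbcb$ABcCC  (last char: 'C')
  sorted[9] = cCCbcbbcb$AB  (last char: 'B')
  sorted[10] = cb$ABcCCbcbb  (last char: 'b')
  sorted[11] = cbbcb$ABcCCb  (last char: 'b')
Last column: b$AcCccbCBbb
Original string S is at sorted index 1

Answer: b$AcCccbCBbb
1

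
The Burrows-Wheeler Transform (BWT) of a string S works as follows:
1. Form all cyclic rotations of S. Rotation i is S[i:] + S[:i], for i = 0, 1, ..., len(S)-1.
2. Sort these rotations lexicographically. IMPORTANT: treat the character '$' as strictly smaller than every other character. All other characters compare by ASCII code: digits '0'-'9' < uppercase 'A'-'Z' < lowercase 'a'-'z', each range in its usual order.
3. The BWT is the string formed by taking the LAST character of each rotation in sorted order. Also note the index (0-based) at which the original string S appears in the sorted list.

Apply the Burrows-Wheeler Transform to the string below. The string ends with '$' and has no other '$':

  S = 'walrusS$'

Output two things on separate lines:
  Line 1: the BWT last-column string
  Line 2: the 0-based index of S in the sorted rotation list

Answer: Sswalur$
7

Derivation:
All 8 rotations (rotation i = S[i:]+S[:i]):
  rot[0] = walrusS$
  rot[1] = alrusS$w
  rot[2] = lrusS$wa
  rot[3] = rusS$wal
  rot[4] = usS$walr
  rot[5] = sS$walru
  rot[6] = S$walrus
  rot[7] = $walrusS
Sorted (with $ < everything):
  sorted[0] = $walrusS  (last char: 'S')
  sorted[1] = S$walrus  (last char: 's')
  sorted[2] = alrusS$w  (last char: 'w')
  sorted[3] = lrusS$wa  (last char: 'a')
  sorted[4] = rusS$wal  (last char: 'l')
  sorted[5] = sS$walru  (last char: 'u')
  sorted[6] = usS$walr  (last char: 'r')
  sorted[7] = walrusS$  (last char: '$')
Last column: Sswalur$
Original string S is at sorted index 7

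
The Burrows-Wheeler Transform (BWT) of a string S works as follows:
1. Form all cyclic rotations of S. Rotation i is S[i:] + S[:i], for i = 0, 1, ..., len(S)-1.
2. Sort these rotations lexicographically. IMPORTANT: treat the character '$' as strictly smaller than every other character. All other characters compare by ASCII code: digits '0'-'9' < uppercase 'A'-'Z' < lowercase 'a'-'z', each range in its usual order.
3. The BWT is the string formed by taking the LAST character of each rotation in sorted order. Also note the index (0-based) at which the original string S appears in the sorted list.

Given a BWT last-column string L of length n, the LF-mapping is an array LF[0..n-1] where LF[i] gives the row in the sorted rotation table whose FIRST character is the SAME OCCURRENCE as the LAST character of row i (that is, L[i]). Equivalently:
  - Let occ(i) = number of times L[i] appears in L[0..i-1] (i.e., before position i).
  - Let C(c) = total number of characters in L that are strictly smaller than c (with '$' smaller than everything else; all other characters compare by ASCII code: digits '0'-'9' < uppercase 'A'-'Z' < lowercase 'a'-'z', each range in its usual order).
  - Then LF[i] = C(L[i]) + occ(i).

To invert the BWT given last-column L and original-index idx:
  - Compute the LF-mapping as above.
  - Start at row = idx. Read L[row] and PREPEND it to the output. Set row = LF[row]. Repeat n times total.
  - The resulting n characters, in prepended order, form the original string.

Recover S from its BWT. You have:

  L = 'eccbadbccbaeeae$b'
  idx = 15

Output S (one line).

Answer: edbbcacbeeccabae$

Derivation:
LF mapping: 13 8 9 4 1 12 5 10 11 6 2 14 15 3 16 0 7
Walk LF starting at row 15, prepending L[row]:
  step 1: row=15, L[15]='$', prepend. Next row=LF[15]=0
  step 2: row=0, L[0]='e', prepend. Next row=LF[0]=13
  step 3: row=13, L[13]='a', prepend. Next row=LF[13]=3
  step 4: row=3, L[3]='b', prepend. Next row=LF[3]=4
  step 5: row=4, L[4]='a', prepend. Next row=LF[4]=1
  step 6: row=1, L[1]='c', prepend. Next row=LF[1]=8
  step 7: row=8, L[8]='c', prepend. Next row=LF[8]=11
  step 8: row=11, L[11]='e', prepend. Next row=LF[11]=14
  step 9: row=14, L[14]='e', prepend. Next row=LF[14]=16
  step 10: row=16, L[16]='b', prepend. Next row=LF[16]=7
  step 11: row=7, L[7]='c', prepend. Next row=LF[7]=10
  step 12: row=10, L[10]='a', prepend. Next row=LF[10]=2
  step 13: row=2, L[2]='c', prepend. Next row=LF[2]=9
  step 14: row=9, L[9]='b', prepend. Next row=LF[9]=6
  step 15: row=6, L[6]='b', prepend. Next row=LF[6]=5
  step 16: row=5, L[5]='d', prepend. Next row=LF[5]=12
  step 17: row=12, L[12]='e', prepend. Next row=LF[12]=15
Reversed output: edbbcacbeeccabae$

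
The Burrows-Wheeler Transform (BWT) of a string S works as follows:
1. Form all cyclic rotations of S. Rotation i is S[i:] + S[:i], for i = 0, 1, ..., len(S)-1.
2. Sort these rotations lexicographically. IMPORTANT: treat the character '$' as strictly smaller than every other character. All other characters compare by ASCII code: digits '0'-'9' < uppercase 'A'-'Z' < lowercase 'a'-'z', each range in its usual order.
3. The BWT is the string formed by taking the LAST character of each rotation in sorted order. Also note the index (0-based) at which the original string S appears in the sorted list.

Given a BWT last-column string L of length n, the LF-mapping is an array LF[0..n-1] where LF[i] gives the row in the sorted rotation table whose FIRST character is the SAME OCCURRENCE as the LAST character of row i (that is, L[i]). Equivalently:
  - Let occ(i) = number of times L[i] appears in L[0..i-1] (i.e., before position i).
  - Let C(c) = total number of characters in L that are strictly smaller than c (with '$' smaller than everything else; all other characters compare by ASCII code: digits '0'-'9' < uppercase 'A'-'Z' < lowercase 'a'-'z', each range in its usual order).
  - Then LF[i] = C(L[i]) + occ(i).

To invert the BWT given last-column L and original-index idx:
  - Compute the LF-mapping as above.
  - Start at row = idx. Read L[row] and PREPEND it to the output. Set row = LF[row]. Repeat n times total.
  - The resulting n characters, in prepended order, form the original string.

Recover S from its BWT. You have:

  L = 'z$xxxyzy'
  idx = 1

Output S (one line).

Answer: xxxyyzz$

Derivation:
LF mapping: 6 0 1 2 3 4 7 5
Walk LF starting at row 1, prepending L[row]:
  step 1: row=1, L[1]='$', prepend. Next row=LF[1]=0
  step 2: row=0, L[0]='z', prepend. Next row=LF[0]=6
  step 3: row=6, L[6]='z', prepend. Next row=LF[6]=7
  step 4: row=7, L[7]='y', prepend. Next row=LF[7]=5
  step 5: row=5, L[5]='y', prepend. Next row=LF[5]=4
  step 6: row=4, L[4]='x', prepend. Next row=LF[4]=3
  step 7: row=3, L[3]='x', prepend. Next row=LF[3]=2
  step 8: row=2, L[2]='x', prepend. Next row=LF[2]=1
Reversed output: xxxyyzz$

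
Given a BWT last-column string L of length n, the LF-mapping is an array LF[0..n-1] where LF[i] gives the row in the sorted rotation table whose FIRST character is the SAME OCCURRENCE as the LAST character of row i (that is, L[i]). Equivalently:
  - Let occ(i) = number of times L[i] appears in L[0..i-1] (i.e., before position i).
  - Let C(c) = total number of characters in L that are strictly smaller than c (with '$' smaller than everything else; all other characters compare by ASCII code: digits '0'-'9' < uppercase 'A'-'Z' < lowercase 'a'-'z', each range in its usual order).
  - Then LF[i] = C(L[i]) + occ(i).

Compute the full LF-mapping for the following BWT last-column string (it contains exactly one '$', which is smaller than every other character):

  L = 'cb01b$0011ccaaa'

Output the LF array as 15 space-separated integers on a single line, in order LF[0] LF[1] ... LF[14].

Answer: 12 10 1 4 11 0 2 3 5 6 13 14 7 8 9

Derivation:
Char counts: '$':1, '0':3, '1':3, 'a':3, 'b':2, 'c':3
C (first-col start): C('$')=0, C('0')=1, C('1')=4, C('a')=7, C('b')=10, C('c')=12
L[0]='c': occ=0, LF[0]=C('c')+0=12+0=12
L[1]='b': occ=0, LF[1]=C('b')+0=10+0=10
L[2]='0': occ=0, LF[2]=C('0')+0=1+0=1
L[3]='1': occ=0, LF[3]=C('1')+0=4+0=4
L[4]='b': occ=1, LF[4]=C('b')+1=10+1=11
L[5]='$': occ=0, LF[5]=C('$')+0=0+0=0
L[6]='0': occ=1, LF[6]=C('0')+1=1+1=2
L[7]='0': occ=2, LF[7]=C('0')+2=1+2=3
L[8]='1': occ=1, LF[8]=C('1')+1=4+1=5
L[9]='1': occ=2, LF[9]=C('1')+2=4+2=6
L[10]='c': occ=1, LF[10]=C('c')+1=12+1=13
L[11]='c': occ=2, LF[11]=C('c')+2=12+2=14
L[12]='a': occ=0, LF[12]=C('a')+0=7+0=7
L[13]='a': occ=1, LF[13]=C('a')+1=7+1=8
L[14]='a': occ=2, LF[14]=C('a')+2=7+2=9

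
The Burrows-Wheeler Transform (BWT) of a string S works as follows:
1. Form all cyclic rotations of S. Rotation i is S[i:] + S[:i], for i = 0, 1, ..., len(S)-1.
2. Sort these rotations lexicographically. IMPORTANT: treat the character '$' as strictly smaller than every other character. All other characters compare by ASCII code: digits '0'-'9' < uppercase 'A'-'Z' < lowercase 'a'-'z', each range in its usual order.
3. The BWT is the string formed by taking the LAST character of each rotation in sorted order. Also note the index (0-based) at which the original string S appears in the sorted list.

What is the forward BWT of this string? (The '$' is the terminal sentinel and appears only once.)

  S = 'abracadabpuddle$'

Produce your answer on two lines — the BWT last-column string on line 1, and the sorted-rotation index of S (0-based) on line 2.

All 16 rotations (rotation i = S[i:]+S[:i]):
  rot[0] = abracadabpuddle$
  rot[1] = bracadabpuddle$a
  rot[2] = racadabpuddle$ab
  rot[3] = acadabpuddle$abr
  rot[4] = cadabpuddle$abra
  rot[5] = adabpuddle$abrac
  rot[6] = dabpuddle$abraca
  rot[7] = abpuddle$abracad
  rot[8] = bpuddle$abracada
  rot[9] = puddle$abracadab
  rot[10] = uddle$abracadabp
  rot[11] = ddle$abracadabpu
  rot[12] = dle$abracadabpud
  rot[13] = le$abracadabpudd
  rot[14] = e$abracadabpuddl
  rot[15] = $abracadabpuddle
Sorted (with $ < everything):
  sorted[0] = $abracadabpuddle  (last char: 'e')
  sorted[1] = abpuddle$abracad  (last char: 'd')
  sorted[2] = abracadabpuddle$  (last char: '$')
  sorted[3] = acadabpuddle$abr  (last char: 'r')
  sorted[4] = adabpuddle$abrac  (last char: 'c')
  sorted[5] = bpuddle$abracada  (last char: 'a')
  sorted[6] = bracadabpuddle$a  (last char: 'a')
  sorted[7] = cadabpuddle$abra  (last char: 'a')
  sorted[8] = dabpuddle$abraca  (last char: 'a')
  sorted[9] = ddle$abracadabpu  (last char: 'u')
  sorted[10] = dle$abracadabpud  (last char: 'd')
  sorted[11] = e$abracadabpuddl  (last char: 'l')
  sorted[12] = le$abracadabpudd  (last char: 'd')
  sorted[13] = puddle$abracadab  (last char: 'b')
  sorted[14] = racadabpuddle$ab  (last char: 'b')
  sorted[15] = uddle$abracadabp  (last char: 'p')
Last column: ed$rcaaaaudldbbp
Original string S is at sorted index 2

Answer: ed$rcaaaaudldbbp
2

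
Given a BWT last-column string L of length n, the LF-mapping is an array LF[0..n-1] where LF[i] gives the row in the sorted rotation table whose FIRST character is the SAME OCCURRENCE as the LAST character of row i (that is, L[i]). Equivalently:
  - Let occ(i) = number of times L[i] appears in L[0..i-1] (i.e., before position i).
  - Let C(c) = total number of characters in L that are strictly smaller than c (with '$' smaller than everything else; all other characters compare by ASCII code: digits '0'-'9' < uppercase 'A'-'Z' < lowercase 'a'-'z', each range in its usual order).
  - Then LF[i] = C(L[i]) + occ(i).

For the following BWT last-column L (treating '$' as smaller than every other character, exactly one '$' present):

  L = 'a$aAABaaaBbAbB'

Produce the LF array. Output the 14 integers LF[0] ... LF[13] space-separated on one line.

Char counts: '$':1, 'A':3, 'B':3, 'a':5, 'b':2
C (first-col start): C('$')=0, C('A')=1, C('B')=4, C('a')=7, C('b')=12
L[0]='a': occ=0, LF[0]=C('a')+0=7+0=7
L[1]='$': occ=0, LF[1]=C('$')+0=0+0=0
L[2]='a': occ=1, LF[2]=C('a')+1=7+1=8
L[3]='A': occ=0, LF[3]=C('A')+0=1+0=1
L[4]='A': occ=1, LF[4]=C('A')+1=1+1=2
L[5]='B': occ=0, LF[5]=C('B')+0=4+0=4
L[6]='a': occ=2, LF[6]=C('a')+2=7+2=9
L[7]='a': occ=3, LF[7]=C('a')+3=7+3=10
L[8]='a': occ=4, LF[8]=C('a')+4=7+4=11
L[9]='B': occ=1, LF[9]=C('B')+1=4+1=5
L[10]='b': occ=0, LF[10]=C('b')+0=12+0=12
L[11]='A': occ=2, LF[11]=C('A')+2=1+2=3
L[12]='b': occ=1, LF[12]=C('b')+1=12+1=13
L[13]='B': occ=2, LF[13]=C('B')+2=4+2=6

Answer: 7 0 8 1 2 4 9 10 11 5 12 3 13 6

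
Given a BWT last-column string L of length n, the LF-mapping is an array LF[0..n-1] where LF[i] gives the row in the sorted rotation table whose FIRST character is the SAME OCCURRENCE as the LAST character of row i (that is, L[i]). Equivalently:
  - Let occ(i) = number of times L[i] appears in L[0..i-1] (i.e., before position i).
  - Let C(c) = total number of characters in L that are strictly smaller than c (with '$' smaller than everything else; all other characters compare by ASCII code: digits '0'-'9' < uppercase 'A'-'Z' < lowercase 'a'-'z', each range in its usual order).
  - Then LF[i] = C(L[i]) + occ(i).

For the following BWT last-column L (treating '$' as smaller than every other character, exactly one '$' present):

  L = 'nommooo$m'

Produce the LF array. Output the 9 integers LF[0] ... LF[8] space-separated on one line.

Answer: 4 5 1 2 6 7 8 0 3

Derivation:
Char counts: '$':1, 'm':3, 'n':1, 'o':4
C (first-col start): C('$')=0, C('m')=1, C('n')=4, C('o')=5
L[0]='n': occ=0, LF[0]=C('n')+0=4+0=4
L[1]='o': occ=0, LF[1]=C('o')+0=5+0=5
L[2]='m': occ=0, LF[2]=C('m')+0=1+0=1
L[3]='m': occ=1, LF[3]=C('m')+1=1+1=2
L[4]='o': occ=1, LF[4]=C('o')+1=5+1=6
L[5]='o': occ=2, LF[5]=C('o')+2=5+2=7
L[6]='o': occ=3, LF[6]=C('o')+3=5+3=8
L[7]='$': occ=0, LF[7]=C('$')+0=0+0=0
L[8]='m': occ=2, LF[8]=C('m')+2=1+2=3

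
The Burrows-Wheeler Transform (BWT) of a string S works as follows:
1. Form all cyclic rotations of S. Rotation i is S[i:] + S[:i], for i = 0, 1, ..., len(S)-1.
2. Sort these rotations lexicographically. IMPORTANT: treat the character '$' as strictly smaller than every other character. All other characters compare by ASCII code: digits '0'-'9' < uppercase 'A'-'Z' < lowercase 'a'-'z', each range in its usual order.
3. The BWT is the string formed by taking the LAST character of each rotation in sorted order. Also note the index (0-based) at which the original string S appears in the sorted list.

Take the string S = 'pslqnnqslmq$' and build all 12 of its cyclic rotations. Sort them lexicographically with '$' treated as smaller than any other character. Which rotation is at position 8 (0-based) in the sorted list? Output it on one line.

All 12 rotations (rotation i = S[i:]+S[:i]):
  rot[0] = pslqnnqslmq$
  rot[1] = slqnnqslmq$p
  rot[2] = lqnnqslmq$ps
  rot[3] = qnnqslmq$psl
  rot[4] = nnqslmq$pslq
  rot[5] = nqslmq$pslqn
  rot[6] = qslmq$pslqnn
  rot[7] = slmq$pslqnnq
  rot[8] = lmq$pslqnnqs
  rot[9] = mq$pslqnnqsl
  rot[10] = q$pslqnnqslm
  rot[11] = $pslqnnqslmq
Sorted (with $ < everything):
  sorted[0] = $pslqnnqslmq
  sorted[1] = lmq$pslqnnqs
  sorted[2] = lqnnqslmq$ps
  sorted[3] = mq$pslqnnqsl
  sorted[4] = nnqslmq$pslq
  sorted[5] = nqslmq$pslqn
  sorted[6] = pslqnnqslmq$
  sorted[7] = q$pslqnnqslm
  sorted[8] = qnnqslmq$psl
  sorted[9] = qslmq$pslqnn
  sorted[10] = slmq$pslqnnq
  sorted[11] = slqnnqslmq$p
sorted[8] = qnnqslmq$psl

Answer: qnnqslmq$psl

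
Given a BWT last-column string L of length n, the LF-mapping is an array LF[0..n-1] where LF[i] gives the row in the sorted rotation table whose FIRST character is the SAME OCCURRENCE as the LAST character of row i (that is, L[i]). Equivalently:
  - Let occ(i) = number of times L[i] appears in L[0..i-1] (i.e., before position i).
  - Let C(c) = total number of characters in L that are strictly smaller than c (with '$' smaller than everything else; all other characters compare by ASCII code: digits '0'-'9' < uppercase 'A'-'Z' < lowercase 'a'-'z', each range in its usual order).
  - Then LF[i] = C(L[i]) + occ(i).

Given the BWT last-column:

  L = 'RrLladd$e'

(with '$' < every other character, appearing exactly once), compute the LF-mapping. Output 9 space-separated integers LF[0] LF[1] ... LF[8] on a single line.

Answer: 2 8 1 7 3 4 5 0 6

Derivation:
Char counts: '$':1, 'L':1, 'R':1, 'a':1, 'd':2, 'e':1, 'l':1, 'r':1
C (first-col start): C('$')=0, C('L')=1, C('R')=2, C('a')=3, C('d')=4, C('e')=6, C('l')=7, C('r')=8
L[0]='R': occ=0, LF[0]=C('R')+0=2+0=2
L[1]='r': occ=0, LF[1]=C('r')+0=8+0=8
L[2]='L': occ=0, LF[2]=C('L')+0=1+0=1
L[3]='l': occ=0, LF[3]=C('l')+0=7+0=7
L[4]='a': occ=0, LF[4]=C('a')+0=3+0=3
L[5]='d': occ=0, LF[5]=C('d')+0=4+0=4
L[6]='d': occ=1, LF[6]=C('d')+1=4+1=5
L[7]='$': occ=0, LF[7]=C('$')+0=0+0=0
L[8]='e': occ=0, LF[8]=C('e')+0=6+0=6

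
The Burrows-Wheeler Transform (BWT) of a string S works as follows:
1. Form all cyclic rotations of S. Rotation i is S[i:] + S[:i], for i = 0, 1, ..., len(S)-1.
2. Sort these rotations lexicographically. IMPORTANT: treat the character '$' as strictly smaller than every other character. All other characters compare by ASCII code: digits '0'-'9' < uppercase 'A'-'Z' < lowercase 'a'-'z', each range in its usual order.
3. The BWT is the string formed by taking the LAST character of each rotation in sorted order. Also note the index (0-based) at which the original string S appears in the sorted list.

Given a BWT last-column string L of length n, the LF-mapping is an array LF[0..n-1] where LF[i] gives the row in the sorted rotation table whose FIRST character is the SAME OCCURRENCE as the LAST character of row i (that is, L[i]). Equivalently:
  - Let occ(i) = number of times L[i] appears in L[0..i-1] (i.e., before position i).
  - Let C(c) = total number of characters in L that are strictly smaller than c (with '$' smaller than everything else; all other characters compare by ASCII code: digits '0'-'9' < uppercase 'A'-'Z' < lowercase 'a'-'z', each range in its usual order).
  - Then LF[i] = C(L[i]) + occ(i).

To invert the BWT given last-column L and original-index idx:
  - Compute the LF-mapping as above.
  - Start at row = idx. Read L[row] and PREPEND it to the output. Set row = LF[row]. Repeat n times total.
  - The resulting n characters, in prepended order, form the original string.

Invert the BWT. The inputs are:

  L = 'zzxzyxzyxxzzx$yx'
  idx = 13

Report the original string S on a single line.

Answer: zxzzxxxzxyyxyzz$

Derivation:
LF mapping: 10 11 1 12 7 2 13 8 3 4 14 15 5 0 9 6
Walk LF starting at row 13, prepending L[row]:
  step 1: row=13, L[13]='$', prepend. Next row=LF[13]=0
  step 2: row=0, L[0]='z', prepend. Next row=LF[0]=10
  step 3: row=10, L[10]='z', prepend. Next row=LF[10]=14
  step 4: row=14, L[14]='y', prepend. Next row=LF[14]=9
  step 5: row=9, L[9]='x', prepend. Next row=LF[9]=4
  step 6: row=4, L[4]='y', prepend. Next row=LF[4]=7
  step 7: row=7, L[7]='y', prepend. Next row=LF[7]=8
  step 8: row=8, L[8]='x', prepend. Next row=LF[8]=3
  step 9: row=3, L[3]='z', prepend. Next row=LF[3]=12
  step 10: row=12, L[12]='x', prepend. Next row=LF[12]=5
  step 11: row=5, L[5]='x', prepend. Next row=LF[5]=2
  step 12: row=2, L[2]='x', prepend. Next row=LF[2]=1
  step 13: row=1, L[1]='z', prepend. Next row=LF[1]=11
  step 14: row=11, L[11]='z', prepend. Next row=LF[11]=15
  step 15: row=15, L[15]='x', prepend. Next row=LF[15]=6
  step 16: row=6, L[6]='z', prepend. Next row=LF[6]=13
Reversed output: zxzzxxxzxyyxyzz$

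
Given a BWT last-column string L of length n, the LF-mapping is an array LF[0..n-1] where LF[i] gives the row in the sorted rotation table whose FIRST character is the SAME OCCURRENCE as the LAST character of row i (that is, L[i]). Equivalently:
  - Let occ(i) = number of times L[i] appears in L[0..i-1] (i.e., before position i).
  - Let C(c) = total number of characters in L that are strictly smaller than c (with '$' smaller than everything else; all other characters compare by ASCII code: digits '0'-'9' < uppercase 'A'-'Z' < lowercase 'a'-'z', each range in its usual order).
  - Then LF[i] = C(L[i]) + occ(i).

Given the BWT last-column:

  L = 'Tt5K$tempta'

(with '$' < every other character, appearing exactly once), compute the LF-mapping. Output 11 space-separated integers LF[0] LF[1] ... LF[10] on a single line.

Answer: 3 8 1 2 0 9 5 6 7 10 4

Derivation:
Char counts: '$':1, '5':1, 'K':1, 'T':1, 'a':1, 'e':1, 'm':1, 'p':1, 't':3
C (first-col start): C('$')=0, C('5')=1, C('K')=2, C('T')=3, C('a')=4, C('e')=5, C('m')=6, C('p')=7, C('t')=8
L[0]='T': occ=0, LF[0]=C('T')+0=3+0=3
L[1]='t': occ=0, LF[1]=C('t')+0=8+0=8
L[2]='5': occ=0, LF[2]=C('5')+0=1+0=1
L[3]='K': occ=0, LF[3]=C('K')+0=2+0=2
L[4]='$': occ=0, LF[4]=C('$')+0=0+0=0
L[5]='t': occ=1, LF[5]=C('t')+1=8+1=9
L[6]='e': occ=0, LF[6]=C('e')+0=5+0=5
L[7]='m': occ=0, LF[7]=C('m')+0=6+0=6
L[8]='p': occ=0, LF[8]=C('p')+0=7+0=7
L[9]='t': occ=2, LF[9]=C('t')+2=8+2=10
L[10]='a': occ=0, LF[10]=C('a')+0=4+0=4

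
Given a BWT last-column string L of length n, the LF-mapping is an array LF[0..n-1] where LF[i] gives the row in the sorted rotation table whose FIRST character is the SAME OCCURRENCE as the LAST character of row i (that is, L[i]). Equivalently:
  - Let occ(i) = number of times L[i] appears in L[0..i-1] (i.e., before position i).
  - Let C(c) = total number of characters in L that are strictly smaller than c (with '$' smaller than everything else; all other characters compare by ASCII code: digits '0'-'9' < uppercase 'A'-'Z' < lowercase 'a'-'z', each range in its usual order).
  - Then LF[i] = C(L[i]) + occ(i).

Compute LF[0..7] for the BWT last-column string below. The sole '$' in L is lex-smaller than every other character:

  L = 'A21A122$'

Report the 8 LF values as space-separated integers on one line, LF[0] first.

Answer: 6 3 1 7 2 4 5 0

Derivation:
Char counts: '$':1, '1':2, '2':3, 'A':2
C (first-col start): C('$')=0, C('1')=1, C('2')=3, C('A')=6
L[0]='A': occ=0, LF[0]=C('A')+0=6+0=6
L[1]='2': occ=0, LF[1]=C('2')+0=3+0=3
L[2]='1': occ=0, LF[2]=C('1')+0=1+0=1
L[3]='A': occ=1, LF[3]=C('A')+1=6+1=7
L[4]='1': occ=1, LF[4]=C('1')+1=1+1=2
L[5]='2': occ=1, LF[5]=C('2')+1=3+1=4
L[6]='2': occ=2, LF[6]=C('2')+2=3+2=5
L[7]='$': occ=0, LF[7]=C('$')+0=0+0=0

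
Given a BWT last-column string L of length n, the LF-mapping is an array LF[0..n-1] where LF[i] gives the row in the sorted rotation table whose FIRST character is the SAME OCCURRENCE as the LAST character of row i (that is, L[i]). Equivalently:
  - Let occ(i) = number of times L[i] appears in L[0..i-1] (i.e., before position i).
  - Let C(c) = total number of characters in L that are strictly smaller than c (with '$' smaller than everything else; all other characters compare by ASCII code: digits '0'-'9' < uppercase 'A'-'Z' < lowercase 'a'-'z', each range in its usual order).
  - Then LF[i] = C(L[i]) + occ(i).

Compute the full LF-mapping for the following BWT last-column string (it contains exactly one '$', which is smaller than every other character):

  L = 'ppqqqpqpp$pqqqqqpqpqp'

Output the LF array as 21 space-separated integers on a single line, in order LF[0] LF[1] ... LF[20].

Answer: 1 2 10 11 12 3 13 4 5 0 6 14 15 16 17 18 7 19 8 20 9

Derivation:
Char counts: '$':1, 'p':9, 'q':11
C (first-col start): C('$')=0, C('p')=1, C('q')=10
L[0]='p': occ=0, LF[0]=C('p')+0=1+0=1
L[1]='p': occ=1, LF[1]=C('p')+1=1+1=2
L[2]='q': occ=0, LF[2]=C('q')+0=10+0=10
L[3]='q': occ=1, LF[3]=C('q')+1=10+1=11
L[4]='q': occ=2, LF[4]=C('q')+2=10+2=12
L[5]='p': occ=2, LF[5]=C('p')+2=1+2=3
L[6]='q': occ=3, LF[6]=C('q')+3=10+3=13
L[7]='p': occ=3, LF[7]=C('p')+3=1+3=4
L[8]='p': occ=4, LF[8]=C('p')+4=1+4=5
L[9]='$': occ=0, LF[9]=C('$')+0=0+0=0
L[10]='p': occ=5, LF[10]=C('p')+5=1+5=6
L[11]='q': occ=4, LF[11]=C('q')+4=10+4=14
L[12]='q': occ=5, LF[12]=C('q')+5=10+5=15
L[13]='q': occ=6, LF[13]=C('q')+6=10+6=16
L[14]='q': occ=7, LF[14]=C('q')+7=10+7=17
L[15]='q': occ=8, LF[15]=C('q')+8=10+8=18
L[16]='p': occ=6, LF[16]=C('p')+6=1+6=7
L[17]='q': occ=9, LF[17]=C('q')+9=10+9=19
L[18]='p': occ=7, LF[18]=C('p')+7=1+7=8
L[19]='q': occ=10, LF[19]=C('q')+10=10+10=20
L[20]='p': occ=8, LF[20]=C('p')+8=1+8=9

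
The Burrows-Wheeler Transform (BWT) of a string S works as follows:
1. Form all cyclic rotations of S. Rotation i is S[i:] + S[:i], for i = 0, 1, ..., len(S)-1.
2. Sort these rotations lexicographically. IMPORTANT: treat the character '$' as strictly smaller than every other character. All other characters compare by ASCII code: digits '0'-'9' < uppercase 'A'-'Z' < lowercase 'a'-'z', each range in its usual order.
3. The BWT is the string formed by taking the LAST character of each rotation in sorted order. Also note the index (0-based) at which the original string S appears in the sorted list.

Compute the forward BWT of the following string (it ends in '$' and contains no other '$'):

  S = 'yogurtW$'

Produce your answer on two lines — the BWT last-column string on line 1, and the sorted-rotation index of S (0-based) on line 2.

Answer: Wtoyurg$
7

Derivation:
All 8 rotations (rotation i = S[i:]+S[:i]):
  rot[0] = yogurtW$
  rot[1] = ogurtW$y
  rot[2] = gurtW$yo
  rot[3] = urtW$yog
  rot[4] = rtW$yogu
  rot[5] = tW$yogur
  rot[6] = W$yogurt
  rot[7] = $yogurtW
Sorted (with $ < everything):
  sorted[0] = $yogurtW  (last char: 'W')
  sorted[1] = W$yogurt  (last char: 't')
  sorted[2] = gurtW$yo  (last char: 'o')
  sorted[3] = ogurtW$y  (last char: 'y')
  sorted[4] = rtW$yogu  (last char: 'u')
  sorted[5] = tW$yogur  (last char: 'r')
  sorted[6] = urtW$yog  (last char: 'g')
  sorted[7] = yogurtW$  (last char: '$')
Last column: Wtoyurg$
Original string S is at sorted index 7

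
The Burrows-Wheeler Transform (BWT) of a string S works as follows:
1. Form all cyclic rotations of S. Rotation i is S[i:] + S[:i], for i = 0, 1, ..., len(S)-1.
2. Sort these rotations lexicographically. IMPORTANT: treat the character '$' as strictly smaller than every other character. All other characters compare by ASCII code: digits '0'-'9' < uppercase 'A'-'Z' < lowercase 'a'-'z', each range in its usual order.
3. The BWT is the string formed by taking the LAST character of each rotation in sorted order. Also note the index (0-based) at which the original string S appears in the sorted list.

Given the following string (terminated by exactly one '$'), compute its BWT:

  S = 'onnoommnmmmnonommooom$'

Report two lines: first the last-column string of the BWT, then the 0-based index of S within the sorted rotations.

All 22 rotations (rotation i = S[i:]+S[:i]):
  rot[0] = onnoommnmmmnonommooom$
  rot[1] = nnoommnmmmnonommooom$o
  rot[2] = noommnmmmnonommooom$on
  rot[3] = oommnmmmnonommooom$onn
  rot[4] = ommnmmmnonommooom$onno
  rot[5] = mmnmmmnonommooom$onnoo
  rot[6] = mnmmmnonommooom$onnoom
  rot[7] = nmmmnonommooom$onnoomm
  rot[8] = mmmnonommooom$onnoommn
  rot[9] = mmnonommooom$onnoommnm
  rot[10] = mnonommooom$onnoommnmm
  rot[11] = nonommooom$onnoommnmmm
  rot[12] = onommooom$onnoommnmmmn
  rot[13] = nommooom$onnoommnmmmno
  rot[14] = ommooom$onnoommnmmmnon
  rot[15] = mmooom$onnoommnmmmnono
  rot[16] = mooom$onnoommnmmmnonom
  rot[17] = ooom$onnoommnmmmnonomm
  rot[18] = oom$onnoommnmmmnonommo
  rot[19] = om$onnoommnmmmnonommoo
  rot[20] = m$onnoommnmmmnonommooo
  rot[21] = $onnoommnmmmnonommooom
Sorted (with $ < everything):
  sorted[0] = $onnoommnmmmnonommooom  (last char: 'm')
  sorted[1] = m$onnoommnmmmnonommooo  (last char: 'o')
  sorted[2] = mmmnonommooom$onnoommn  (last char: 'n')
  sorted[3] = mmnmmmnonommooom$onnoo  (last char: 'o')
  sorted[4] = mmnonommooom$onnoommnm  (last char: 'm')
  sorted[5] = mmooom$onnoommnmmmnono  (last char: 'o')
  sorted[6] = mnmmmnonommooom$onnoom  (last char: 'm')
  sorted[7] = mnonommooom$onnoommnmm  (last char: 'm')
  sorted[8] = mooom$onnoommnmmmnonom  (last char: 'm')
  sorted[9] = nmmmnonommooom$onnoomm  (last char: 'm')
  sorted[10] = nnoommnmmmnonommooom$o  (last char: 'o')
  sorted[11] = nommooom$onnoommnmmmno  (last char: 'o')
  sorted[12] = nonommooom$onnoommnmmm  (last char: 'm')
  sorted[13] = noommnmmmnonommooom$on  (last char: 'n')
  sorted[14] = om$onnoommnmmmnonommoo  (last char: 'o')
  sorted[15] = ommnmmmnonommooom$onno  (last char: 'o')
  sorted[16] = ommooom$onnoommnmmmnon  (last char: 'n')
  sorted[17] = onnoommnmmmnonommooom$  (last char: '$')
  sorted[18] = onommooom$onnoommnmmmn  (last char: 'n')
  sorted[19] = oom$onnoommnmmmnonommo  (last char: 'o')
  sorted[20] = oommnmmmnonommooom$onn  (last char: 'n')
  sorted[21] = ooom$onnoommnmmmnonomm  (last char: 'm')
Last column: monomommmmoomnoon$nonm
Original string S is at sorted index 17

Answer: monomommmmoomnoon$nonm
17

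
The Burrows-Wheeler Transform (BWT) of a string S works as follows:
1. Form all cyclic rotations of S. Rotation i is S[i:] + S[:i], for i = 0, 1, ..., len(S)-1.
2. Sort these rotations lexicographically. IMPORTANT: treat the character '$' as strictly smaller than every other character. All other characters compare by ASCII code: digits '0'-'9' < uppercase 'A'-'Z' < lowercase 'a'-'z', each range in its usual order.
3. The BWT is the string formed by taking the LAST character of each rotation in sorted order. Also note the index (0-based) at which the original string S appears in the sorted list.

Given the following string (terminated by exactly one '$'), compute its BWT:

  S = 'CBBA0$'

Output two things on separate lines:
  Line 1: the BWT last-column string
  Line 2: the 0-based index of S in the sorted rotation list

Answer: 0ABBC$
5

Derivation:
All 6 rotations (rotation i = S[i:]+S[:i]):
  rot[0] = CBBA0$
  rot[1] = BBA0$C
  rot[2] = BA0$CB
  rot[3] = A0$CBB
  rot[4] = 0$CBBA
  rot[5] = $CBBA0
Sorted (with $ < everything):
  sorted[0] = $CBBA0  (last char: '0')
  sorted[1] = 0$CBBA  (last char: 'A')
  sorted[2] = A0$CBB  (last char: 'B')
  sorted[3] = BA0$CB  (last char: 'B')
  sorted[4] = BBA0$C  (last char: 'C')
  sorted[5] = CBBA0$  (last char: '$')
Last column: 0ABBC$
Original string S is at sorted index 5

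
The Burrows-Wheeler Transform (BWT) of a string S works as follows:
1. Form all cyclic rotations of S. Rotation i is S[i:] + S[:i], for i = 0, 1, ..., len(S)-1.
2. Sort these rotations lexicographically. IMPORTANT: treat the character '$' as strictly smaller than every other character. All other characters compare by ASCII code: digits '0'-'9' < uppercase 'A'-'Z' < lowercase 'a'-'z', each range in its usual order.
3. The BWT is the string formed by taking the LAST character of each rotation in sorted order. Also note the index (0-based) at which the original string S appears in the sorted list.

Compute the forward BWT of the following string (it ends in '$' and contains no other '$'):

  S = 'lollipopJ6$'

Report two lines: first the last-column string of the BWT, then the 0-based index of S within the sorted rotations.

Answer: 6Jpllo$lpoi
6

Derivation:
All 11 rotations (rotation i = S[i:]+S[:i]):
  rot[0] = lollipopJ6$
  rot[1] = ollipopJ6$l
  rot[2] = llipopJ6$lo
  rot[3] = lipopJ6$lol
  rot[4] = ipopJ6$loll
  rot[5] = popJ6$lolli
  rot[6] = opJ6$lollip
  rot[7] = pJ6$lollipo
  rot[8] = J6$lollipop
  rot[9] = 6$lollipopJ
  rot[10] = $lollipopJ6
Sorted (with $ < everything):
  sorted[0] = $lollipopJ6  (last char: '6')
  sorted[1] = 6$lollipopJ  (last char: 'J')
  sorted[2] = J6$lollipop  (last char: 'p')
  sorted[3] = ipopJ6$loll  (last char: 'l')
  sorted[4] = lipopJ6$lol  (last char: 'l')
  sorted[5] = llipopJ6$lo  (last char: 'o')
  sorted[6] = lollipopJ6$  (last char: '$')
  sorted[7] = ollipopJ6$l  (last char: 'l')
  sorted[8] = opJ6$lollip  (last char: 'p')
  sorted[9] = pJ6$lollipo  (last char: 'o')
  sorted[10] = popJ6$lolli  (last char: 'i')
Last column: 6Jpllo$lpoi
Original string S is at sorted index 6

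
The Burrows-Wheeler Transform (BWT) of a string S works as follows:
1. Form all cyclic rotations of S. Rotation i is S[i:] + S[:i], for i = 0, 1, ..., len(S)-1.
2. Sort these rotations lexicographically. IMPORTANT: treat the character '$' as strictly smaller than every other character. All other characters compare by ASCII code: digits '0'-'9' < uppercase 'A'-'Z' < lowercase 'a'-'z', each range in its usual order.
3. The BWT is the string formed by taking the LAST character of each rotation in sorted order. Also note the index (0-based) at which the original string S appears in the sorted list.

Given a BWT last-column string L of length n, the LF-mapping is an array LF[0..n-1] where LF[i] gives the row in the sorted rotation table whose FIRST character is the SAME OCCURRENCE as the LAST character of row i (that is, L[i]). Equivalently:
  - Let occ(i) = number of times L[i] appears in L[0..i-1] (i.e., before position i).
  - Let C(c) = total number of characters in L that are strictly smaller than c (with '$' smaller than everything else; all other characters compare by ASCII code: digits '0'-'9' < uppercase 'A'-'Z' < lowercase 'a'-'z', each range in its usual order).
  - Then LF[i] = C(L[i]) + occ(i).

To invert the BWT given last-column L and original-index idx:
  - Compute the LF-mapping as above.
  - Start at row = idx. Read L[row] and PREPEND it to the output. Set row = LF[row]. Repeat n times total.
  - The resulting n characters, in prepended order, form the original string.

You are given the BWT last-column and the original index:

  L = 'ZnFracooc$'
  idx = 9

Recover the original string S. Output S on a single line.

Answer: raccoonFZ$

Derivation:
LF mapping: 2 6 1 9 3 4 7 8 5 0
Walk LF starting at row 9, prepending L[row]:
  step 1: row=9, L[9]='$', prepend. Next row=LF[9]=0
  step 2: row=0, L[0]='Z', prepend. Next row=LF[0]=2
  step 3: row=2, L[2]='F', prepend. Next row=LF[2]=1
  step 4: row=1, L[1]='n', prepend. Next row=LF[1]=6
  step 5: row=6, L[6]='o', prepend. Next row=LF[6]=7
  step 6: row=7, L[7]='o', prepend. Next row=LF[7]=8
  step 7: row=8, L[8]='c', prepend. Next row=LF[8]=5
  step 8: row=5, L[5]='c', prepend. Next row=LF[5]=4
  step 9: row=4, L[4]='a', prepend. Next row=LF[4]=3
  step 10: row=3, L[3]='r', prepend. Next row=LF[3]=9
Reversed output: raccoonFZ$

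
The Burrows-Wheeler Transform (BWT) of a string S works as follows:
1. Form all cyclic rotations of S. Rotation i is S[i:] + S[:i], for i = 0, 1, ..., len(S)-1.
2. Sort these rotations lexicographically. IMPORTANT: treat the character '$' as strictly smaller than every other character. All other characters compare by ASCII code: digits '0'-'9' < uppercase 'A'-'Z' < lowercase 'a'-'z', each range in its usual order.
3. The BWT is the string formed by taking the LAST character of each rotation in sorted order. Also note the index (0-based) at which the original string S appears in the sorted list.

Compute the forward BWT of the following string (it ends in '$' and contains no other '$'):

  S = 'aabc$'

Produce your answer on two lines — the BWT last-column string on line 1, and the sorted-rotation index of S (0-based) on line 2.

All 5 rotations (rotation i = S[i:]+S[:i]):
  rot[0] = aabc$
  rot[1] = abc$a
  rot[2] = bc$aa
  rot[3] = c$aab
  rot[4] = $aabc
Sorted (with $ < everything):
  sorted[0] = $aabc  (last char: 'c')
  sorted[1] = aabc$  (last char: '$')
  sorted[2] = abc$a  (last char: 'a')
  sorted[3] = bc$aa  (last char: 'a')
  sorted[4] = c$aab  (last char: 'b')
Last column: c$aab
Original string S is at sorted index 1

Answer: c$aab
1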